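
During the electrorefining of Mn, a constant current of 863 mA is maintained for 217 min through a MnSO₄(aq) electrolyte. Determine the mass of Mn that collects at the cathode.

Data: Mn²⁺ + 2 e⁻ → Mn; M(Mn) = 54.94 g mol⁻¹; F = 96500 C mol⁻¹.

Q = I·t = 0.8630 A × 13020 s = 11240 C.
n(e⁻) = Q/F = 11240 / 96500 = 0.1164 mol.
Mn²⁺ + 2 e⁻ → Mn, so n(Mn) = n(e⁻)/2 = 0.05822 mol.
m = n·M = 0.05822 × 54.94 = 3.20 g.

3.20 g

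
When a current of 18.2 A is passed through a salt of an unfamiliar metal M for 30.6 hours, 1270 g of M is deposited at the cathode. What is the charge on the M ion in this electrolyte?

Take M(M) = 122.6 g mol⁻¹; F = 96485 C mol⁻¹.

+2

Q = I·t = 18.20 A × 110160 s = 2005000 C, so n(e⁻) = 2005000/96485 = 20.78 mol.
n(M) deposited = 1270 / 122.6 = 10.36 mol.
Electrons per atom = n(e⁻)/n(M) = 20.78 / 10.36 = 2.01 ≈ 2, so the ion is M²⁺.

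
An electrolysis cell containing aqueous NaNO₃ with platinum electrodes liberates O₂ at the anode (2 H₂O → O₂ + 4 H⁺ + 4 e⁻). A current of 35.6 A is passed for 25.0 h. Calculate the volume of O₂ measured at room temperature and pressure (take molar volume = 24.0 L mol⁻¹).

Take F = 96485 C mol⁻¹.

Q = I·t = 35.60 A × 90000 s = 3204000 C.
n(e⁻) = Q/F = 3204000 / 96485 = 33.21 mol.
4 electrons are transferred per O₂ molecule, so n(O₂) = 33.21 / 4 = 8.302 mol.
V = n × V_m = 8.302 × 24.0 = 199 L.

199 L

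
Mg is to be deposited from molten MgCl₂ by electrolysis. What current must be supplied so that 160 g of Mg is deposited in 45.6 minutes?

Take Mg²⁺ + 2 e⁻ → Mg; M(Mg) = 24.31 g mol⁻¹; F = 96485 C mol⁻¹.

464 A

n(Mg) = 160 / 24.31 = 6.582 mol.
n(e⁻) = 2 × 6.582 = 13.16 mol.
Q = n(e⁻)·F = 13.16 × 96485 = 1270000 C.
I = Q/t = 1270000 / 2736.0 s = 464 A.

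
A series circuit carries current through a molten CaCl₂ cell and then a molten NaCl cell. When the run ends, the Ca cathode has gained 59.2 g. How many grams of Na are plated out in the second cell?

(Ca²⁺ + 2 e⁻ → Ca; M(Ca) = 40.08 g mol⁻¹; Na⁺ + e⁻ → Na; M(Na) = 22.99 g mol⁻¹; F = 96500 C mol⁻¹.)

n(Ca) = 59.2 / 40.08 = 1.477 mol.
Since Ca²⁺ + 2 e⁻ → Ca, n(e⁻) passed = 2 × 1.477 = 2.954 mol.
Cells in series carry the same charge, so the same 2.954 mol of electrons passes through cell 2.
Na⁺ + e⁻ → Na, so n(Na) = 2.954 / 1 = 2.954 mol.
m(Na) = 2.954 × 22.99 = 67.9 g.

67.9 g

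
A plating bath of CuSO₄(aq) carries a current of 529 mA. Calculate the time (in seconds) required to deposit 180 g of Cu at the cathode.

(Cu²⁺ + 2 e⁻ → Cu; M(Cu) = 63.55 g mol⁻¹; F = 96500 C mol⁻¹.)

1.03 × 10⁶ s

n(Cu) = m/M = 180 / 63.55 = 2.832 mol.
Each Cu atom requires 2 electrons, so n(e⁻) = 2 × 2.832 = 5.665 mol.
Q = n(e⁻)·F = 5.665 × 96500 = 546700 C.
t = Q/I = 546700 / 0.5290 A = 1033000 s.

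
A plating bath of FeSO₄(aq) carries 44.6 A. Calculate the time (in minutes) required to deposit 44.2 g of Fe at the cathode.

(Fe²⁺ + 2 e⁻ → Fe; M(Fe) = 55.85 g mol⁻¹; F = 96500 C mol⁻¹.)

n(Fe) = m/M = 44.2 / 55.85 = 0.7914 mol.
Each Fe atom requires 2 electrons, so n(e⁻) = 2 × 0.7914 = 1.583 mol.
Q = n(e⁻)·F = 1.583 × 96500 = 152700 C.
t = Q/I = 152700 / 44.60 A = 3425 s = 57.1 min.

57.1 min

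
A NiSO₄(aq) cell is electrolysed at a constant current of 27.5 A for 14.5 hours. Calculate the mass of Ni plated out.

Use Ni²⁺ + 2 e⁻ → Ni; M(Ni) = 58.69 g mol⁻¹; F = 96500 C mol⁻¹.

437 g

Q = I·t = 27.50 A × 52200 s = 1436000 C.
n(e⁻) = Q/F = 1436000 / 96500 = 14.88 mol.
Ni²⁺ + 2 e⁻ → Ni, so n(Ni) = n(e⁻)/2 = 7.438 mol.
m = n·M = 7.438 × 58.69 = 437 g.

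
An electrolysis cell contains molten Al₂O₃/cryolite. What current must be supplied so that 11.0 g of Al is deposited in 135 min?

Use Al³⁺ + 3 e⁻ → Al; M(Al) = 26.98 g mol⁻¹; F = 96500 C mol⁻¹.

n(Al) = 11.0 / 26.98 = 0.4077 mol.
n(e⁻) = 3 × 0.4077 = 1.223 mol.
Q = n(e⁻)·F = 1.223 × 96500 = 118000 C.
I = Q/t = 118000 / 8100.0 s = 14.6 A.

14.6 A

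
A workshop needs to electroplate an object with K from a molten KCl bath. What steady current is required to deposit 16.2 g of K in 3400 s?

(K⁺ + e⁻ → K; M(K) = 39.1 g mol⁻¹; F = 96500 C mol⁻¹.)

n(K) = 16.2 / 39.1 = 0.4143 mol.
n(e⁻) = 1 × 0.4143 = 0.4143 mol.
Q = n(e⁻)·F = 0.4143 × 96500 = 39980 C.
I = Q/t = 39980 / 3400.0 s = 11.8 A.

11.8 A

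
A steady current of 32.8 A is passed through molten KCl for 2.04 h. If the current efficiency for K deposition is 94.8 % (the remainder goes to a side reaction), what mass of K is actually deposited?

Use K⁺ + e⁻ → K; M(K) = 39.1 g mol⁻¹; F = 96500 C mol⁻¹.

92.5 g

Q = I·t = 32.80 × 7344.0 = 240900 C.
n(e⁻) = 240900/96500 = 2.496 mol; theoretically n(K) = 2.496/1 = 2.496 mol, m_theo = 97.60 g.
At 94.8 % efficiency, m_actual = 0.948 × 97.60 = 92.5 g.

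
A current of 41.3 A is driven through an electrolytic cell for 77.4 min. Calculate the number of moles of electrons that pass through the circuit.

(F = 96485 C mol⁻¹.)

Q = I·t = 41.30 A × 4644.0 s = 191800 C.
n(e⁻) = Q/F = 191800 / 96485 = 1.99 mol.

1.99 mol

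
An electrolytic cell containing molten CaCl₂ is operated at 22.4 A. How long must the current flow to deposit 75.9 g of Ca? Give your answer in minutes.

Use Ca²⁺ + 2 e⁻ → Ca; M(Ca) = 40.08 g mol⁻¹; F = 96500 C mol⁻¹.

272 min

n(Ca) = m/M = 75.9 / 40.08 = 1.894 mol.
Each Ca atom requires 2 electrons, so n(e⁻) = 2 × 1.894 = 3.787 mol.
Q = n(e⁻)·F = 3.787 × 96500 = 365500 C.
t = Q/I = 365500 / 22.40 A = 16320 s = 272 min.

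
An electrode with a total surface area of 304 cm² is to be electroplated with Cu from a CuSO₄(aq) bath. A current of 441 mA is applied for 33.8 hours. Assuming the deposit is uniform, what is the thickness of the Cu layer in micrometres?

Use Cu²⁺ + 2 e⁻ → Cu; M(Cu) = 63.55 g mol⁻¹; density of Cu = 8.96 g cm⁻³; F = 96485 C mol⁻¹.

Q = I·t = 0.4410 × 121680 = 53660 C; n(e⁻) = 0.5562 mol.
n(Cu) = n(e⁻)/2 = 0.2781 mol, so m = 0.2781 × 63.55 = 17.67 g.
Volume = m/ρ = 17.67 / 8.96 = 1.972 cm³.
Thickness = V/A = 1.972 / 304 = 0.00649 cm = 64.9 μm.

64.9 μm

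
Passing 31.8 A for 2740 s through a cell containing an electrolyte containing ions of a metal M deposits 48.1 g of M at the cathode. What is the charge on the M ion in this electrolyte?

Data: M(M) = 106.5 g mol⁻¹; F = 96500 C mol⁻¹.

Q = I·t = 31.80 A × 2740.0 s = 87130 C, so n(e⁻) = 87130/96500 = 0.9029 mol.
n(M) deposited = 48.1 / 106.5 = 0.4516 mol.
Electrons per atom = n(e⁻)/n(M) = 0.9029 / 0.4516 = 2.00 ≈ 2, so the ion is M²⁺.

+2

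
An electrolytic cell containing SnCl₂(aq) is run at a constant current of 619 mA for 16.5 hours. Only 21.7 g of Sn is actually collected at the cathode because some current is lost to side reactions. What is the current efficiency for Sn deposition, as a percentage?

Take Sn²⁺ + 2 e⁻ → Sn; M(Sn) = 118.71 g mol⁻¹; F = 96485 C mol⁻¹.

95.9 %

Q = I·t = 0.6190 × 59400 = 36770 C; n(e⁻) = 36770/96485 = 0.3811 mol.
Theoretical n(Sn) = n(e⁻)/2 = 0.1905 mol, i.e. m_theo = 0.1905 × 118.71 = 22.62 g.
Efficiency = m_actual / m_theo = 21.7 / 22.62 = 95.9 %.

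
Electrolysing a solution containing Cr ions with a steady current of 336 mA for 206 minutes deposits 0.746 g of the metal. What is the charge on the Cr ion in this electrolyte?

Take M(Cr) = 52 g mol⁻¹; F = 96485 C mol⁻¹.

+3

Q = I·t = 0.3360 A × 12360 s = 4153 C, so n(e⁻) = 4153/96485 = 0.04304 mol.
n(Cr) deposited = 0.746 / 52 = 0.01435 mol.
Electrons per atom = n(e⁻)/n(Cr) = 0.04304 / 0.01435 = 3.00 ≈ 3, so the ion is Cr³⁺.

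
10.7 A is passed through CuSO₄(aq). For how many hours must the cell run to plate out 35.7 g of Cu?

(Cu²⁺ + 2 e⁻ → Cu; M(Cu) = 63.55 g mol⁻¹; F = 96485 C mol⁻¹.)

n(Cu) = m/M = 35.7 / 63.55 = 0.5618 mol.
Each Cu atom requires 2 electrons, so n(e⁻) = 2 × 0.5618 = 1.124 mol.
Q = n(e⁻)·F = 1.124 × 96485 = 108400 C.
t = Q/I = 108400 / 10.70 A = 10130 s = 2.81 h.

2.81 h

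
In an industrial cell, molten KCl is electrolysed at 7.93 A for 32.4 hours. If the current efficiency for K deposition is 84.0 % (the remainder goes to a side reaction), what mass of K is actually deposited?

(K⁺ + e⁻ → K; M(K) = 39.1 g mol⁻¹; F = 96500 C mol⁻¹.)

315 g

Q = I·t = 7.930 × 116640 = 925000 C.
n(e⁻) = 925000/96500 = 9.585 mol; theoretically n(K) = 9.585/1 = 9.585 mol, m_theo = 374.8 g.
At 84.0 % efficiency, m_actual = 0.840 × 374.8 = 315 g.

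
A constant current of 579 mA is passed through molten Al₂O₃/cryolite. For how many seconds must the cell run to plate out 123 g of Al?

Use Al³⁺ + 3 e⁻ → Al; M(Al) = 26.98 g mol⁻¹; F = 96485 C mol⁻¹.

2.28 × 10⁶ s

n(Al) = m/M = 123 / 26.98 = 4.559 mol.
Each Al atom requires 3 electrons, so n(e⁻) = 3 × 4.559 = 13.68 mol.
Q = n(e⁻)·F = 13.68 × 96485 = 1320000 C.
t = Q/I = 1320000 / 0.5790 A = 2279000 s.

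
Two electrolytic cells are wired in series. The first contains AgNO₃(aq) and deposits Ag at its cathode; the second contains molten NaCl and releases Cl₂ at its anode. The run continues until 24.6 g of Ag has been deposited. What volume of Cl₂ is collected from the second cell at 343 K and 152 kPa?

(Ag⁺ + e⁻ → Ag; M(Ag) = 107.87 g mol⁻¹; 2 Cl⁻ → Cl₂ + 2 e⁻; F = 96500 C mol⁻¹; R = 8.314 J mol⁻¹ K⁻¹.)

n(Ag) = 24.6 / 107.87 = 0.2281 mol, so n(e⁻) = 1 × 0.2281 = 0.2281 mol.
The cells are in series, so the same 0.2281 mol of electrons passes through the second cell.
2 Cl⁻ → Cl₂ + 2 e⁻ — 2 mol e⁻ per mol Cl₂, so n(Cl₂) = 0.2281/2 = 0.1140 mol.
V = nRT/P = (0.1140 × 8.314 × 343) / (152 × 10³) = 0.00214 m³ = 2.14 L.

2.14 L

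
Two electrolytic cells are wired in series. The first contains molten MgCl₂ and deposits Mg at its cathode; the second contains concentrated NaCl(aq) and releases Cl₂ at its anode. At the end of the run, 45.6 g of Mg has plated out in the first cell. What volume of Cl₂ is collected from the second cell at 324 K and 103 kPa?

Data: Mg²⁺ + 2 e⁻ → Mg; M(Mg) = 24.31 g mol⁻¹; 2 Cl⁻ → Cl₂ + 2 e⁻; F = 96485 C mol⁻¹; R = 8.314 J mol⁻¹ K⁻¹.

n(Mg) = 45.6 / 24.31 = 1.876 mol, so n(e⁻) = 2 × 1.876 = 3.752 mol.
The cells are in series, so the same 3.752 mol of electrons passes through the second cell.
2 Cl⁻ → Cl₂ + 2 e⁻ — 2 mol e⁻ per mol Cl₂, so n(Cl₂) = 3.752/2 = 1.876 mol.
V = nRT/P = (1.876 × 8.314 × 324) / (103 × 10³) = 0.0491 m³ = 49.1 L.

49.1 L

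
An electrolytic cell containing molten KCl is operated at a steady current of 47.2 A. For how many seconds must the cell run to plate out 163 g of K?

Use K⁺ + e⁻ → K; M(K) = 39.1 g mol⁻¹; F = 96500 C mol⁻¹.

n(K) = m/M = 163 / 39.1 = 4.169 mol.
Each K atom requires 1 electron, so n(e⁻) = 1 × 4.169 = 4.169 mol.
Q = n(e⁻)·F = 4.169 × 96500 = 402300 C.
t = Q/I = 402300 / 47.20 A = 8523 s.

8520 s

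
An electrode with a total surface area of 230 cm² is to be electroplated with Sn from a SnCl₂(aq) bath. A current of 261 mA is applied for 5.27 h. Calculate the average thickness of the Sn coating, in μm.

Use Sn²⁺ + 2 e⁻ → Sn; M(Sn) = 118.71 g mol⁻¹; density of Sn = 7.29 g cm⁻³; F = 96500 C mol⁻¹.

Q = I·t = 0.2610 × 18972 = 4952 C; n(e⁻) = 0.05131 mol.
n(Sn) = n(e⁻)/2 = 0.02566 mol, so m = 0.02566 × 118.71 = 3.046 g.
Volume = m/ρ = 3.046 / 7.29 = 0.4178 cm³.
Thickness = V/A = 0.4178 / 230 = 0.00182 cm = 18.2 μm.

18.2 μm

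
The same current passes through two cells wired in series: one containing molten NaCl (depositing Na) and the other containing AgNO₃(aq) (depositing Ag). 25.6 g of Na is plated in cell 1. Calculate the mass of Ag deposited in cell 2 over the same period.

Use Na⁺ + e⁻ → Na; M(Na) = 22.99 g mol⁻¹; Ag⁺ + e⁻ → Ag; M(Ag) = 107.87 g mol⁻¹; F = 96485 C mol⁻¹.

n(Na) = 25.6 / 22.99 = 1.114 mol.
Since Na⁺ + e⁻ → Na, n(e⁻) passed = 1 × 1.114 = 1.114 mol.
Cells in series carry the same charge, so the same 1.114 mol of electrons passes through cell 2.
Ag⁺ + e⁻ → Ag, so n(Ag) = 1.114 / 1 = 1.114 mol.
m(Ag) = 1.114 × 107.87 = 120 g.

120 g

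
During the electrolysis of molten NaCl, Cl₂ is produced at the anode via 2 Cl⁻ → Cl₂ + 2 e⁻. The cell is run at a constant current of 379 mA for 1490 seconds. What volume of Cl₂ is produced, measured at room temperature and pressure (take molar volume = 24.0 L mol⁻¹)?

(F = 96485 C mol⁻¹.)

Q = I·t = 0.3790 A × 1490.0 s = 564.7 C.
n(e⁻) = Q/F = 564.7 / 96485 = 0.005853 mol.
2 electrons are transferred per Cl₂ molecule, so n(Cl₂) = 0.005853 / 2 = 0.002926 mol.
V = n × V_m = 0.002926 × 24.0 = 0.0702 L.

0.0702 L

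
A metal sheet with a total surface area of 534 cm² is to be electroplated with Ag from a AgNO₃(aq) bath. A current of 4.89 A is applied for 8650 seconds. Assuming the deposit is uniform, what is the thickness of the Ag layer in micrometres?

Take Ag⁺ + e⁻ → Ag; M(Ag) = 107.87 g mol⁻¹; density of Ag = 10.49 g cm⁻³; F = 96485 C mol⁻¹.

84.4 μm

Q = I·t = 4.890 × 8650.0 = 42300 C; n(e⁻) = 0.4384 mol.
n(Ag) = n(e⁻)/1 = 0.4384 mol, so m = 0.4384 × 107.87 = 47.29 g.
Volume = m/ρ = 47.29 / 10.49 = 4.508 cm³.
Thickness = V/A = 4.508 / 534 = 0.00844 cm = 84.4 μm.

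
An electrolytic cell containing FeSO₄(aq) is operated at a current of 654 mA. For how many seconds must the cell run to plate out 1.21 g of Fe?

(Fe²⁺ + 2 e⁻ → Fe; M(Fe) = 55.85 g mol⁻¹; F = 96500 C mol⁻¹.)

6390 s

n(Fe) = m/M = 1.21 / 55.85 = 0.02167 mol.
Each Fe atom requires 2 electrons, so n(e⁻) = 2 × 0.02167 = 0.04333 mol.
Q = n(e⁻)·F = 0.04333 × 96500 = 4181 C.
t = Q/I = 4181 / 0.6540 A = 6394 s.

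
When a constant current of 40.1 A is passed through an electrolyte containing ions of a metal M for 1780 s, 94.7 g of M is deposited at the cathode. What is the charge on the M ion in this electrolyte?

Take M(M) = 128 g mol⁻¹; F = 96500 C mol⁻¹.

Q = I·t = 40.10 A × 1780.0 s = 71380 C, so n(e⁻) = 71380/96500 = 0.7397 mol.
n(M) deposited = 94.7 / 128 = 0.7398 mol.
Electrons per atom = n(e⁻)/n(M) = 0.7397 / 0.7398 = 1.00 ≈ 1, so the ion is M⁺.

+1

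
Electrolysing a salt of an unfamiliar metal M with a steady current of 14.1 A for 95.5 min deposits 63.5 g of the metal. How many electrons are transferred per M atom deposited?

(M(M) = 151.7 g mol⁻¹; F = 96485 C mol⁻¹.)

2

Q = I·t = 14.10 A × 5730.0 s = 80790 C, so n(e⁻) = 80790/96485 = 0.8374 mol.
n(M) deposited = 63.5 / 151.7 = 0.4186 mol.
Electrons per atom = n(e⁻)/n(M) = 0.8374 / 0.4186 = 2.00 ≈ 2, so the ion is M²⁺.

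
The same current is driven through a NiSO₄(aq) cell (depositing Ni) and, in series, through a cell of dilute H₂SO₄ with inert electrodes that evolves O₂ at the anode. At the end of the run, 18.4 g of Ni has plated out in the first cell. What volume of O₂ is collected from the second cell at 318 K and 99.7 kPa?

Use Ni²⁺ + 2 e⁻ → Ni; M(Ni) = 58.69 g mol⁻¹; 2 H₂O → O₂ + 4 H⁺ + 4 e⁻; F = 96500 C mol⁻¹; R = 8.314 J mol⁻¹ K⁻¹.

4.16 L

n(Ni) = 18.4 / 58.69 = 0.3135 mol, so n(e⁻) = 2 × 0.3135 = 0.6270 mol.
The cells are in series, so the same 0.6270 mol of electrons passes through the second cell.
2 H₂O → O₂ + 4 H⁺ + 4 e⁻ — 4 mol e⁻ per mol O₂, so n(O₂) = 0.6270/4 = 0.1568 mol.
V = nRT/P = (0.1568 × 8.314 × 318) / (99.7 × 10³) = 0.00416 m³ = 4.16 L.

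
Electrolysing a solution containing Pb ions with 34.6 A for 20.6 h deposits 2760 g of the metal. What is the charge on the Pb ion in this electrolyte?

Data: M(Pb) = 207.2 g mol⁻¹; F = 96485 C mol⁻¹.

Q = I·t = 34.60 A × 74160 s = 2566000 C, so n(e⁻) = 2566000/96485 = 26.59 mol.
n(Pb) deposited = 2760 / 207.2 = 13.32 mol.
Electrons per atom = n(e⁻)/n(Pb) = 26.59 / 13.32 = 2.00 ≈ 2, so the ion is Pb²⁺.

+2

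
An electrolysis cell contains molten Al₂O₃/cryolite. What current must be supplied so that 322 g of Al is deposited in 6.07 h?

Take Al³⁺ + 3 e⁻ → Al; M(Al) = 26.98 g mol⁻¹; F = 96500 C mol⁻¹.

158 A

n(Al) = 322 / 26.98 = 11.93 mol.
n(e⁻) = 3 × 11.93 = 35.80 mol.
Q = n(e⁻)·F = 35.80 × 96500 = 3455000 C.
I = Q/t = 3455000 / 21852 s = 158 A.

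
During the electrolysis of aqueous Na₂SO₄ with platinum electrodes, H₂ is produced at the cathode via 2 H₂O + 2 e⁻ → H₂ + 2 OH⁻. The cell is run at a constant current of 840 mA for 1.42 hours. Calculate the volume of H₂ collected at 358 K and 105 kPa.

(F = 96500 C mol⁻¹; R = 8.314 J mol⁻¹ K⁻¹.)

0.631 L

Q = I·t = 0.8400 A × 5112.0 s = 4294 C.
n(e⁻) = Q/F = 4294 / 96500 = 0.04450 mol.
2 electrons are transferred per H₂ molecule, so n(H₂) = 0.04450 / 2 = 0.02225 mol.
V = nRT/P = (0.02225 × 8.314 × 358) / (105 × 10³ Pa) = 6.31 × 10⁻⁴ m³ = 0.631 L.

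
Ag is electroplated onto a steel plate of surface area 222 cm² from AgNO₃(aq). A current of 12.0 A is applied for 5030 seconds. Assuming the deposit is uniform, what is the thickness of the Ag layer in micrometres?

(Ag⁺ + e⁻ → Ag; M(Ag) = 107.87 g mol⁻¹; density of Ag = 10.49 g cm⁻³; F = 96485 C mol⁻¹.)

Q = I·t = 12.00 × 5030.0 = 60360 C; n(e⁻) = 0.6256 mol.
n(Ag) = n(e⁻)/1 = 0.6256 mol, so m = 0.6256 × 107.87 = 67.48 g.
Volume = m/ρ = 67.48 / 10.49 = 6.433 cm³.
Thickness = V/A = 6.433 / 222 = 0.0290 cm = 290 μm.

290 μm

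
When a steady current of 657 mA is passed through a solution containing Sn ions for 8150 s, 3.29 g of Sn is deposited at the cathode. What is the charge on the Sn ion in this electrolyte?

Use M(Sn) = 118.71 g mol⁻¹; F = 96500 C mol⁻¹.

+2

Q = I·t = 0.6570 A × 8150.0 s = 5355 C, so n(e⁻) = 5355/96500 = 0.05549 mol.
n(Sn) deposited = 3.29 / 118.71 = 0.02771 mol.
Electrons per atom = n(e⁻)/n(Sn) = 0.05549 / 0.02771 = 2.00 ≈ 2, so the ion is Sn²⁺.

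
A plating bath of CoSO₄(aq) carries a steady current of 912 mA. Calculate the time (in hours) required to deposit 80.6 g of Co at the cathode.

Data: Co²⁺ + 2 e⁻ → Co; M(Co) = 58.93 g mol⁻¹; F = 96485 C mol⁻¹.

80.4 h

n(Co) = m/M = 80.6 / 58.93 = 1.368 mol.
Each Co atom requires 2 electrons, so n(e⁻) = 2 × 1.368 = 2.735 mol.
Q = n(e⁻)·F = 2.735 × 96485 = 263900 C.
t = Q/I = 263900 / 0.9120 A = 289400 s = 80.4 h.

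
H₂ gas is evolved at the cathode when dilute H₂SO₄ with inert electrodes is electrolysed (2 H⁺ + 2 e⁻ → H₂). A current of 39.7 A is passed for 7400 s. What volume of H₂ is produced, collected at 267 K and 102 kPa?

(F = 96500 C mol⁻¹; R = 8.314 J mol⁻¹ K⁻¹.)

Q = I·t = 39.70 A × 7400.0 s = 293800 C.
n(e⁻) = Q/F = 293800 / 96500 = 3.044 mol.
2 electrons are transferred per H₂ molecule, so n(H₂) = 3.044 / 2 = 1.522 mol.
V = nRT/P = (1.522 × 8.314 × 267) / (102 × 10³ Pa) = 0.0331 m³ = 33.1 L.

33.1 L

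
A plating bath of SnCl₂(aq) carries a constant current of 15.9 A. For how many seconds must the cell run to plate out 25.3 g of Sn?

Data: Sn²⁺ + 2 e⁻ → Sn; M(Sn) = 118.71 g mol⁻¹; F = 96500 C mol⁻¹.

n(Sn) = m/M = 25.3 / 118.71 = 0.2131 mol.
Each Sn atom requires 2 electrons, so n(e⁻) = 2 × 0.2131 = 0.4262 mol.
Q = n(e⁻)·F = 0.4262 × 96500 = 41130 C.
t = Q/I = 41130 / 15.90 A = 2587 s.

2590 s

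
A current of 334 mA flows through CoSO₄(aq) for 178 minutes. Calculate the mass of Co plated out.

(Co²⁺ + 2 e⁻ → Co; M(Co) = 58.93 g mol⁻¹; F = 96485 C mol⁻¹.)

Q = I·t = 0.3340 A × 10680 s = 3567 C.
n(e⁻) = Q/F = 3567 / 96485 = 0.03697 mol.
Co²⁺ + 2 e⁻ → Co, so n(Co) = n(e⁻)/2 = 0.01849 mol.
m = n·M = 0.01849 × 58.93 = 1.09 g.

1.09 g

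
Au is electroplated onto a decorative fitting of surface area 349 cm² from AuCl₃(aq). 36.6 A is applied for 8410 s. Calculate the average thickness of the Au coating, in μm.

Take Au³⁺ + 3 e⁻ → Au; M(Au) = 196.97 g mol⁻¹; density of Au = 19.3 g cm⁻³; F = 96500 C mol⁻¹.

Q = I·t = 36.60 × 8410.0 = 307800 C; n(e⁻) = 3.190 mol.
n(Au) = n(e⁻)/3 = 1.063 mol, so m = 1.063 × 196.97 = 209.4 g.
Volume = m/ρ = 209.4 / 19.3 = 10.85 cm³.
Thickness = V/A = 10.85 / 349 = 0.0311 cm = 311 μm.

311 μm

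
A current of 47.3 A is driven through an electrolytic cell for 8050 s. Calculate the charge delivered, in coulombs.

3.81 × 10⁵ C

Q = I·t = 47.30 A × 8050.0 s = 3.81 × 10⁵ C.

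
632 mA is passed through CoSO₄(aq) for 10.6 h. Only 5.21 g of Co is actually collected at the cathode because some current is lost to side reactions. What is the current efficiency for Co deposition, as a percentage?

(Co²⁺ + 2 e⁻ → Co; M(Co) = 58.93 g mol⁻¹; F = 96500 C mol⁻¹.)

Q = I·t = 0.6320 × 38160 = 24120 C; n(e⁻) = 24120/96500 = 0.2499 mol.
Theoretical n(Co) = n(e⁻)/2 = 0.1250 mol, i.e. m_theo = 0.1250 × 58.93 = 7.364 g.
Efficiency = m_actual / m_theo = 5.21 / 7.364 = 70.8 %.

70.8 %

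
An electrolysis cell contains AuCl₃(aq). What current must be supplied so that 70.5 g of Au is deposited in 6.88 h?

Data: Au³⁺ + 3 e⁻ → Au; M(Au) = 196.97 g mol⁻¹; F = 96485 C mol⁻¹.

4.18 A

n(Au) = 70.5 / 196.97 = 0.3579 mol.
n(e⁻) = 3 × 0.3579 = 1.074 mol.
Q = n(e⁻)·F = 1.074 × 96485 = 103600 C.
I = Q/t = 103600 / 24768 s = 4.18 A.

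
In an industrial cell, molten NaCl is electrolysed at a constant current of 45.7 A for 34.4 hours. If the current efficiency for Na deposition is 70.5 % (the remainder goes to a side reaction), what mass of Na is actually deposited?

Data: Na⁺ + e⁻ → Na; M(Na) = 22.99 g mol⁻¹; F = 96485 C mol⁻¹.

Q = I·t = 45.70 × 123840 = 5659000 C.
n(e⁻) = 5659000/96485 = 58.66 mol; theoretically n(Na) = 58.66/1 = 58.66 mol, m_theo = 1349 g.
At 70.5 % efficiency, m_actual = 0.705 × 1349 = 951 g.

951 g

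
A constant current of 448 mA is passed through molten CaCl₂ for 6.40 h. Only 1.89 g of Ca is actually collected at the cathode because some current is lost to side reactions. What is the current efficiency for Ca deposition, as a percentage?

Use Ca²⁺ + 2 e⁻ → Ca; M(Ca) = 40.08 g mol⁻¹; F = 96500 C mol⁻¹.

Q = I·t = 0.4480 × 23040 = 10320 C; n(e⁻) = 10320/96500 = 0.1070 mol.
Theoretical n(Ca) = n(e⁻)/2 = 0.05348 mol, i.e. m_theo = 0.05348 × 40.08 = 2.144 g.
Efficiency = m_actual / m_theo = 1.89 / 2.144 = 88.2 %.

88.2 %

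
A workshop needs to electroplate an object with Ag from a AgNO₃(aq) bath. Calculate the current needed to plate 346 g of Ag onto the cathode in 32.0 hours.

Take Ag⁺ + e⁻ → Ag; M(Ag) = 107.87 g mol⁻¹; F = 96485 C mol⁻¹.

2.69 A

n(Ag) = 346 / 107.87 = 3.208 mol.
n(e⁻) = 1 × 3.208 = 3.208 mol.
Q = n(e⁻)·F = 3.208 × 96485 = 309500 C.
I = Q/t = 309500 / 115200 s = 2.69 A.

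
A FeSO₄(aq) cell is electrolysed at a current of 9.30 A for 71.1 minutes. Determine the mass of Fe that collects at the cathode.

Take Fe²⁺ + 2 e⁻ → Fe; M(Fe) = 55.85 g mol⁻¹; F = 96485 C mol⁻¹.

11.5 g

Q = I·t = 9.300 A × 4266.0 s = 39670 C.
n(e⁻) = Q/F = 39670 / 96485 = 0.4112 mol.
Fe²⁺ + 2 e⁻ → Fe, so n(Fe) = n(e⁻)/2 = 0.2056 mol.
m = n·M = 0.2056 × 55.85 = 11.5 g.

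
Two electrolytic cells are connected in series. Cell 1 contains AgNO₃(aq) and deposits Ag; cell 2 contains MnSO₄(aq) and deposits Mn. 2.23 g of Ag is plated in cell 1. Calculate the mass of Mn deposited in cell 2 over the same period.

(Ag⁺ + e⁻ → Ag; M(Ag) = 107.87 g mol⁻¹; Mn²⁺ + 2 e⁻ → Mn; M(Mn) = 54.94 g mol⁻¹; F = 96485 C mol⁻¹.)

0.568 g

n(Ag) = 2.23 / 107.87 = 0.02067 mol.
Since Ag⁺ + e⁻ → Ag, n(e⁻) passed = 1 × 0.02067 = 0.02067 mol.
Cells in series carry the same charge, so the same 0.02067 mol of electrons passes through cell 2.
Mn²⁺ + 2 e⁻ → Mn, so n(Mn) = 0.02067 / 2 = 0.01034 mol.
m(Mn) = 0.01034 × 54.94 = 0.568 g.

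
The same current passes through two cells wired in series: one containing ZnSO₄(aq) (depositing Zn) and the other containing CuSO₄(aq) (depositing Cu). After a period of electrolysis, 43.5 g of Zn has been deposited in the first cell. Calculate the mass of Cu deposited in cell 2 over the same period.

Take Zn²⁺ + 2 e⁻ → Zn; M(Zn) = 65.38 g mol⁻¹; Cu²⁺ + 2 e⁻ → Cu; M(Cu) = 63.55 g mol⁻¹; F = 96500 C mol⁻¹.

42.3 g

n(Zn) = 43.5 / 65.38 = 0.6653 mol.
Since Zn²⁺ + 2 e⁻ → Zn, n(e⁻) passed = 2 × 0.6653 = 1.331 mol.
Cells in series carry the same charge, so the same 1.331 mol of electrons passes through cell 2.
Cu²⁺ + 2 e⁻ → Cu, so n(Cu) = 1.331 / 2 = 0.6653 mol.
m(Cu) = 0.6653 × 63.55 = 42.3 g.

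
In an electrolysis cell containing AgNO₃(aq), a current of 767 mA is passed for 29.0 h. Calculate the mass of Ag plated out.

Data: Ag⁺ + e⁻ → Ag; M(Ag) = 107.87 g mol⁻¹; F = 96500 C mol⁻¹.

Q = I·t = 0.7670 A × 104400 s = 80070 C.
n(e⁻) = Q/F = 80070 / 96500 = 0.8298 mol.
Ag⁺ + e⁻ → Ag, so n(Ag) = n(e⁻)/1 = 0.8298 mol.
m = n·M = 0.8298 × 107.87 = 89.5 g.

89.5 g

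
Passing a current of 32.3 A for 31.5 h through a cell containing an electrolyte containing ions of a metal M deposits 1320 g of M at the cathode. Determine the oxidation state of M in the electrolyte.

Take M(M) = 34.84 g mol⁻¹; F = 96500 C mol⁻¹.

Q = I·t = 32.30 A × 113400 s = 3663000 C, so n(e⁻) = 3663000/96500 = 37.96 mol.
n(M) deposited = 1320 / 34.84 = 37.89 mol.
Electrons per atom = n(e⁻)/n(M) = 37.96 / 37.89 = 1.00 ≈ 1, so the ion is M⁺.

+1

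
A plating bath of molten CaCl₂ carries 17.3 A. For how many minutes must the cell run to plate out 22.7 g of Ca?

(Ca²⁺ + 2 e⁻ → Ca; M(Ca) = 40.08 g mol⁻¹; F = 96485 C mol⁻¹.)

n(Ca) = m/M = 22.7 / 40.08 = 0.5664 mol.
Each Ca atom requires 2 electrons, so n(e⁻) = 2 × 0.5664 = 1.133 mol.
Q = n(e⁻)·F = 1.133 × 96485 = 109300 C.
t = Q/I = 109300 / 17.30 A = 6317 s = 105 min.

105 min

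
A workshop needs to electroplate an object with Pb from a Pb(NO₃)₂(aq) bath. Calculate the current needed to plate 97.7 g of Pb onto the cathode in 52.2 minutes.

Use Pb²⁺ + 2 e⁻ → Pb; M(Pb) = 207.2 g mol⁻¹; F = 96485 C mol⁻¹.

n(Pb) = 97.7 / 207.2 = 0.4715 mol.
n(e⁻) = 2 × 0.4715 = 0.9431 mol.
Q = n(e⁻)·F = 0.9431 × 96485 = 90990 C.
I = Q/t = 90990 / 3132.0 s = 29.1 A.

29.1 A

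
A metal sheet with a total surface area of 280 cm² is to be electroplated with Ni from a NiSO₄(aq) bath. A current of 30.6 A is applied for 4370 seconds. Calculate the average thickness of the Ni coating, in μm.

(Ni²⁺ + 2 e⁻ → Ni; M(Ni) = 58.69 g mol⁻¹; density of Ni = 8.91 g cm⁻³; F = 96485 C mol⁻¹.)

Q = I·t = 30.60 × 4370.0 = 133700 C; n(e⁻) = 1.386 mol.
n(Ni) = n(e⁻)/2 = 0.6930 mol, so m = 0.6930 × 58.69 = 40.67 g.
Volume = m/ρ = 40.67 / 8.91 = 4.565 cm³.
Thickness = V/A = 4.565 / 280 = 0.0163 cm = 163 μm.

163 μm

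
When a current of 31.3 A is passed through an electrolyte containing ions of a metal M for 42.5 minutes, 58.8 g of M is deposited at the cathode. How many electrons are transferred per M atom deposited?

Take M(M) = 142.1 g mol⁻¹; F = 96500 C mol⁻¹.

Q = I·t = 31.30 A × 2550.0 s = 79820 C, so n(e⁻) = 79820/96500 = 0.8271 mol.
n(M) deposited = 58.8 / 142.1 = 0.4138 mol.
Electrons per atom = n(e⁻)/n(M) = 0.8271 / 0.4138 = 2.00 ≈ 2, so the ion is M²⁺.

2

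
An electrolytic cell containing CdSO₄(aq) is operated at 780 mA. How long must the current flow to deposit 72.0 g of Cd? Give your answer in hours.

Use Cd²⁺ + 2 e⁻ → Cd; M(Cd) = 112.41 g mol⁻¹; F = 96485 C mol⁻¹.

44.0 h

n(Cd) = m/M = 72.0 / 112.41 = 0.6405 mol.
Each Cd atom requires 2 electrons, so n(e⁻) = 2 × 0.6405 = 1.281 mol.
Q = n(e⁻)·F = 1.281 × 96485 = 123600 C.
t = Q/I = 123600 / 0.7800 A = 158500 s = 44.0 h.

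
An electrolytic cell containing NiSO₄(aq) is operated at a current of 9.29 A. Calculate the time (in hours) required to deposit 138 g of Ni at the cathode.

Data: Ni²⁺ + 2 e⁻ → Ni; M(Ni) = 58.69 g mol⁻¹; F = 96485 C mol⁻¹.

n(Ni) = m/M = 138 / 58.69 = 2.351 mol.
Each Ni atom requires 2 electrons, so n(e⁻) = 2 × 2.351 = 4.703 mol.
Q = n(e⁻)·F = 4.703 × 96485 = 453700 C.
t = Q/I = 453700 / 9.290 A = 48840 s = 13.6 h.

13.6 h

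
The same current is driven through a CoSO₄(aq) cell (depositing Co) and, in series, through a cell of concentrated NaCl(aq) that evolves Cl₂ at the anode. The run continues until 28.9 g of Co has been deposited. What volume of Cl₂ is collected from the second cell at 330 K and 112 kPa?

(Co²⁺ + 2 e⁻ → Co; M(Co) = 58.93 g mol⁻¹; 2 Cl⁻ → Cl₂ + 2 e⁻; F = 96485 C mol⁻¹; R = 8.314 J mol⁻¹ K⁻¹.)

12.0 L

n(Co) = 28.9 / 58.93 = 0.4904 mol, so n(e⁻) = 2 × 0.4904 = 0.9808 mol.
The cells are in series, so the same 0.9808 mol of electrons passes through the second cell.
2 Cl⁻ → Cl₂ + 2 e⁻ — 2 mol e⁻ per mol Cl₂, so n(Cl₂) = 0.9808/2 = 0.4904 mol.
V = nRT/P = (0.4904 × 8.314 × 330) / (112 × 10³) = 0.0120 m³ = 12.0 L.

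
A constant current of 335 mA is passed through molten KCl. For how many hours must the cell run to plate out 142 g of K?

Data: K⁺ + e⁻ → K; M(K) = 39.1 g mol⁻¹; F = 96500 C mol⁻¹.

n(K) = m/M = 142 / 39.1 = 3.632 mol.
Each K atom requires 1 electron, so n(e⁻) = 1 × 3.632 = 3.632 mol.
Q = n(e⁻)·F = 3.632 × 96500 = 350500 C.
t = Q/I = 350500 / 0.3350 A = 1046000 s = 291 h.

291 h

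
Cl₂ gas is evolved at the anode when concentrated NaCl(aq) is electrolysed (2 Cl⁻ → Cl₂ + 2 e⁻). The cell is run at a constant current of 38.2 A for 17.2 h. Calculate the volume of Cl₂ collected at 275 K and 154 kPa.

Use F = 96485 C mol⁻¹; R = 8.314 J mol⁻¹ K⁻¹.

182 L

Q = I·t = 38.20 A × 61920 s = 2365000 C.
n(e⁻) = Q/F = 2365000 / 96485 = 24.52 mol.
2 electrons are transferred per Cl₂ molecule, so n(Cl₂) = 24.52 / 2 = 12.26 mol.
V = nRT/P = (12.26 × 8.314 × 275) / (154 × 10³ Pa) = 0.182 m³ = 182 L.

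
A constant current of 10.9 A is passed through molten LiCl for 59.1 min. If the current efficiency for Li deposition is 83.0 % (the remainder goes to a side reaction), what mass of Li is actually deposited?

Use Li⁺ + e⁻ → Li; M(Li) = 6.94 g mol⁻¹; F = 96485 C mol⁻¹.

Q = I·t = 10.90 × 3546.0 = 38650 C.
n(e⁻) = 38650/96485 = 0.4006 mol; theoretically n(Li) = 0.4006/1 = 0.4006 mol, m_theo = 2.780 g.
At 83.0 % efficiency, m_actual = 0.830 × 2.780 = 2.31 g.

2.31 g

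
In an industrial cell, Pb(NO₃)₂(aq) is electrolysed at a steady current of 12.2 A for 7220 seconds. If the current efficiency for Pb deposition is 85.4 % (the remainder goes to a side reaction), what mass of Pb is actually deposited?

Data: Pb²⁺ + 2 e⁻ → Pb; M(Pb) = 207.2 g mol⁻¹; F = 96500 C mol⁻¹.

80.8 g

Q = I·t = 12.20 × 7220.0 = 88080 C.
n(e⁻) = 88080/96500 = 0.9128 mol; theoretically n(Pb) = 0.9128/2 = 0.4564 mol, m_theo = 94.56 g.
At 85.4 % efficiency, m_actual = 0.854 × 94.56 = 80.8 g.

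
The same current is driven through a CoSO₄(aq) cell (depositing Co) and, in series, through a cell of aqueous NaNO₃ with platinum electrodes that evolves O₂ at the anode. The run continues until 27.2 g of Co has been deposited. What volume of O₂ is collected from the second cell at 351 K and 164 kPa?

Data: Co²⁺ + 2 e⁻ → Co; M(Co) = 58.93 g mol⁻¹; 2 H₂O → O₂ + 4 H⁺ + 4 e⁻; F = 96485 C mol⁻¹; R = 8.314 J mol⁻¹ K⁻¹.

n(Co) = 27.2 / 58.93 = 0.4616 mol, so n(e⁻) = 2 × 0.4616 = 0.9231 mol.
The cells are in series, so the same 0.9231 mol of electrons passes through the second cell.
2 H₂O → O₂ + 4 H⁺ + 4 e⁻ — 4 mol e⁻ per mol O₂, so n(O₂) = 0.9231/4 = 0.2308 mol.
V = nRT/P = (0.2308 × 8.314 × 351) / (164 × 10³) = 0.00411 m³ = 4.11 L.

4.11 L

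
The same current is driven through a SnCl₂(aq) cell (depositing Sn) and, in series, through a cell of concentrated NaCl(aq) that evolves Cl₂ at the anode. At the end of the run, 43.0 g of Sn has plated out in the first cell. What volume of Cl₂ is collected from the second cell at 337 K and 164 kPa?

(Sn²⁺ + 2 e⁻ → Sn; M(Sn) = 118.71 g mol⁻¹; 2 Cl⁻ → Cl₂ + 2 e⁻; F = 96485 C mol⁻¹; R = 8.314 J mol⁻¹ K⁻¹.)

n(Sn) = 43.0 / 118.71 = 0.3622 mol, so n(e⁻) = 2 × 0.3622 = 0.7245 mol.
The cells are in series, so the same 0.7245 mol of electrons passes through the second cell.
2 Cl⁻ → Cl₂ + 2 e⁻ — 2 mol e⁻ per mol Cl₂, so n(Cl₂) = 0.7245/2 = 0.3622 mol.
V = nRT/P = (0.3622 × 8.314 × 337) / (164 × 10³) = 0.00619 m³ = 6.19 L.

6.19 L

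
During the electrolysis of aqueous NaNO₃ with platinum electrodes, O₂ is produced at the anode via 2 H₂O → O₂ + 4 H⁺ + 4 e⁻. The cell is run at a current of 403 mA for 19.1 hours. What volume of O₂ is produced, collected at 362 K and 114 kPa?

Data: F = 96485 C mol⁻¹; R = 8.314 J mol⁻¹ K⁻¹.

Q = I·t = 0.4030 A × 68760 s = 27710 C.
n(e⁻) = Q/F = 27710 / 96485 = 0.2872 mol.
4 electrons are transferred per O₂ molecule, so n(O₂) = 0.2872 / 4 = 0.07180 mol.
V = nRT/P = (0.07180 × 8.314 × 362) / (114 × 10³ Pa) = 0.00190 m³ = 1.90 L.

1.90 L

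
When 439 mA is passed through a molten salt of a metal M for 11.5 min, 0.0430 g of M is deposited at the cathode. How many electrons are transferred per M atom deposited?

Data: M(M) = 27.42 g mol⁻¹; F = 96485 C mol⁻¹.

Q = I·t = 0.4390 A × 690.00 s = 302.9 C, so n(e⁻) = 302.9/96485 = 0.003139 mol.
n(M) deposited = 0.0430 / 27.42 = 0.001568 mol.
Electrons per atom = n(e⁻)/n(M) = 0.003139 / 0.001568 = 2.00 ≈ 2, so the ion is M²⁺.

2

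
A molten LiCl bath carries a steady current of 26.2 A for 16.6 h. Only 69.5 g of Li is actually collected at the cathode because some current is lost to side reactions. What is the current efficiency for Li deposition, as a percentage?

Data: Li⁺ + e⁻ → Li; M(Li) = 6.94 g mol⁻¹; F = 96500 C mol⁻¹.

Q = I·t = 26.20 × 59760 = 1566000 C; n(e⁻) = 1566000/96500 = 16.22 mol.
Theoretical n(Li) = n(e⁻)/1 = 16.22 mol, i.e. m_theo = 16.22 × 6.94 = 112.6 g.
Efficiency = m_actual / m_theo = 69.5 / 112.6 = 61.7 %.

61.7 %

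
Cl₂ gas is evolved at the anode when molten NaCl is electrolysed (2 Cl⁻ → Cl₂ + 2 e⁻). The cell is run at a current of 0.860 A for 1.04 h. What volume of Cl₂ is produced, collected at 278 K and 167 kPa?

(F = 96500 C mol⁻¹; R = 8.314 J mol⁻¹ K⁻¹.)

Q = I·t = 0.8600 A × 3744.0 s = 3220 C.
n(e⁻) = Q/F = 3220 / 96500 = 0.03337 mol.
2 electrons are transferred per Cl₂ molecule, so n(Cl₂) = 0.03337 / 2 = 0.01668 mol.
V = nRT/P = (0.01668 × 8.314 × 278) / (167 × 10³ Pa) = 2.31 × 10⁻⁴ m³ = 0.231 L.

0.231 L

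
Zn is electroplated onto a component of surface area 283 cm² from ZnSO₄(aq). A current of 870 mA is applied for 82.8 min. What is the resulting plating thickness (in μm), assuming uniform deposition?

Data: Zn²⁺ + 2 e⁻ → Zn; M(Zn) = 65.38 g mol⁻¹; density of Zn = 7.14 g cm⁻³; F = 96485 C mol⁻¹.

Q = I·t = 0.8700 × 4968.0 = 4322 C; n(e⁻) = 0.04480 mol.
n(Zn) = n(e⁻)/2 = 0.02240 mol, so m = 0.02240 × 65.38 = 1.464 g.
Volume = m/ρ = 1.464 / 7.14 = 0.2051 cm³.
Thickness = V/A = 0.2051 / 283 = 7.25 × 10⁻⁴ cm = 7.25 μm.

7.25 μm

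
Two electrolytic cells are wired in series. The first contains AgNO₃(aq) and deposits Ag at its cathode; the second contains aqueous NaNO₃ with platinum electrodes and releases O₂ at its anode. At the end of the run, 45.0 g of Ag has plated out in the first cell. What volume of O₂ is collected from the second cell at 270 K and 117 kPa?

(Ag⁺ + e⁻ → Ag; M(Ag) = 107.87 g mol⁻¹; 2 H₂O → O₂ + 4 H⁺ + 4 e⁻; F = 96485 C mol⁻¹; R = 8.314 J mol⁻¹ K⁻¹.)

n(Ag) = 45.0 / 107.87 = 0.4172 mol, so n(e⁻) = 1 × 0.4172 = 0.4172 mol.
The cells are in series, so the same 0.4172 mol of electrons passes through the second cell.
2 H₂O → O₂ + 4 H⁺ + 4 e⁻ — 4 mol e⁻ per mol O₂, so n(O₂) = 0.4172/4 = 0.1043 mol.
V = nRT/P = (0.1043 × 8.314 × 270) / (117 × 10³) = 0.00200 m³ = 2.00 L.

2.00 L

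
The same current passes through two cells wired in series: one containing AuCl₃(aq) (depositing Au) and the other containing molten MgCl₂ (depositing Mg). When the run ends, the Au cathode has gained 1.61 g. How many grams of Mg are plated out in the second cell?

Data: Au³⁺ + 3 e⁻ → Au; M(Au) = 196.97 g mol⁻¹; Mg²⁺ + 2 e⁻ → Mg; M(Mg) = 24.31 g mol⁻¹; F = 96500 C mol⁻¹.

0.298 g

n(Au) = 1.61 / 196.97 = 0.008174 mol.
Since Au³⁺ + 3 e⁻ → Au, n(e⁻) passed = 3 × 0.008174 = 0.02452 mol.
Cells in series carry the same charge, so the same 0.02452 mol of electrons passes through cell 2.
Mg²⁺ + 2 e⁻ → Mg, so n(Mg) = 0.02452 / 2 = 0.01226 mol.
m(Mg) = 0.01226 × 24.31 = 0.298 g.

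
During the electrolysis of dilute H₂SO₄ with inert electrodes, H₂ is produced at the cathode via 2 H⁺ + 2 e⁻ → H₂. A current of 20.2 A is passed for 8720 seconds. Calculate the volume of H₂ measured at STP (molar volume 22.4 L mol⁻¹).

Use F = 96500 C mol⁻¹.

20.4 L

Q = I·t = 20.20 A × 8720.0 s = 176100 C.
n(e⁻) = Q/F = 176100 / 96500 = 1.825 mol.
2 electrons are transferred per H₂ molecule, so n(H₂) = 1.825 / 2 = 0.9127 mol.
V = n × V_m = 0.9127 × 22.4 = 20.4 L.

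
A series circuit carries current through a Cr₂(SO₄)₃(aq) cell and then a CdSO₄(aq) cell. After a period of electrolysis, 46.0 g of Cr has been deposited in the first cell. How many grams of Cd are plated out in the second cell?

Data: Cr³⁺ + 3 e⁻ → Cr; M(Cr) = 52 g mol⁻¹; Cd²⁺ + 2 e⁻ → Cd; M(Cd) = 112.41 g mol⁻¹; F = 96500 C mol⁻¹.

n(Cr) = 46.0 / 52 = 0.8846 mol.
Since Cr³⁺ + 3 e⁻ → Cr, n(e⁻) passed = 3 × 0.8846 = 2.654 mol.
Cells in series carry the same charge, so the same 2.654 mol of electrons passes through cell 2.
Cd²⁺ + 2 e⁻ → Cd, so n(Cd) = 2.654 / 2 = 1.327 mol.
m(Cd) = 1.327 × 112.41 = 149 g.

149 g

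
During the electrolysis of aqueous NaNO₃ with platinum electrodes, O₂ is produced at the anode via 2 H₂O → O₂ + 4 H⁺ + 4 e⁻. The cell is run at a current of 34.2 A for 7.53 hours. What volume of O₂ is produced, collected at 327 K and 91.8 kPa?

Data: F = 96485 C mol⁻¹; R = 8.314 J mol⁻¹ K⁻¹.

71.1 L

Q = I·t = 34.20 A × 27108 s = 927100 C.
n(e⁻) = Q/F = 927100 / 96485 = 9.609 mol.
4 electrons are transferred per O₂ molecule, so n(O₂) = 9.609 / 4 = 2.402 mol.
V = nRT/P = (2.402 × 8.314 × 327) / (91.8 × 10³ Pa) = 0.0711 m³ = 71.1 L.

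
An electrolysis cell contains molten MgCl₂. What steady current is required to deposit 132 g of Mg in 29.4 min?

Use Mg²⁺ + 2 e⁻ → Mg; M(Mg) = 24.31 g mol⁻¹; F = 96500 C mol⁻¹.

n(Mg) = 132 / 24.31 = 5.430 mol.
n(e⁻) = 2 × 5.430 = 10.86 mol.
Q = n(e⁻)·F = 10.86 × 96500 = 1048000 C.
I = Q/t = 1048000 / 1764.0 s = 594 A.

594 A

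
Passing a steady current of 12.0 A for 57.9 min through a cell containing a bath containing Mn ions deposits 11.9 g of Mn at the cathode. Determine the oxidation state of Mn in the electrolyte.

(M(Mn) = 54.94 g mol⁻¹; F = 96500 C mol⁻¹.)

+2

Q = I·t = 12.00 A × 3474.0 s = 41690 C, so n(e⁻) = 41690/96500 = 0.4320 mol.
n(Mn) deposited = 11.9 / 54.94 = 0.2166 mol.
Electrons per atom = n(e⁻)/n(Mn) = 0.4320 / 0.2166 = 1.99 ≈ 2, so the ion is Mn²⁺.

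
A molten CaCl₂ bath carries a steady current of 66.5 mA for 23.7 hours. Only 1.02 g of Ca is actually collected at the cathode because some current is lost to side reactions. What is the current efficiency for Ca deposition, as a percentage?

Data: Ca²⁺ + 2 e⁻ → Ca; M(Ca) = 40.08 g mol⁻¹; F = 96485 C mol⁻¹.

Q = I·t = 0.06650 × 85320 = 5674 C; n(e⁻) = 5674/96485 = 0.05880 mol.
Theoretical n(Ca) = n(e⁻)/2 = 0.02940 mol, i.e. m_theo = 0.02940 × 40.08 = 1.178 g.
Efficiency = m_actual / m_theo = 1.02 / 1.178 = 86.6 %.

86.6 %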